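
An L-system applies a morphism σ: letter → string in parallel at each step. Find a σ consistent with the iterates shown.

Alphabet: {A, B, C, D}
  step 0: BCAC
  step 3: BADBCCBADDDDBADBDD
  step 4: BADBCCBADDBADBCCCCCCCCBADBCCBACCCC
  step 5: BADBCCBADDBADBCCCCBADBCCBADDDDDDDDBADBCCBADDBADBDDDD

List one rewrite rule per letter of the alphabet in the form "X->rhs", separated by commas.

  step 4 ⇒ step 5: BADBCCBADDBADBCCCCCCCCBADBCCBACCCC ⇒ BA·DB·CC·BA·D·D·BA·DB·CC·CC·BA·DB·CC·BA·D·D·D·D·D·D·D·D·BA·DB·CC·BA·D·D·BA·DB·D·D·D·D
    A ↦ DB
    B ↦ BA
    C ↦ D
    D ↦ CC

A->DB, B->BA, C->D, D->CC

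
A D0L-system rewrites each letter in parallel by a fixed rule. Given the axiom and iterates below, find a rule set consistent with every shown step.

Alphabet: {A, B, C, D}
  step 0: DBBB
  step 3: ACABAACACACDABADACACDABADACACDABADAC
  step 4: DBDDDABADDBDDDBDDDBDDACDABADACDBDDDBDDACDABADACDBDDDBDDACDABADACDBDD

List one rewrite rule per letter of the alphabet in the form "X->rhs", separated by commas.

A->D, B->ABA, C->BDD, D->AC

  step 3 ⇒ step 4: ACABAACACACDABADACACDABADACACDABADAC ⇒ D·BDD·D·ABA·D·D·BDD·D·BDD·D·BDD·AC·D·ABA·D·AC·D·BDD·D·BDD·AC·D·ABA·D·AC·D·BDD·D·BDD·AC·D·ABA·D·AC·D·BDD
    A ↦ D
    B ↦ ABA
    C ↦ BDD
    D ↦ AC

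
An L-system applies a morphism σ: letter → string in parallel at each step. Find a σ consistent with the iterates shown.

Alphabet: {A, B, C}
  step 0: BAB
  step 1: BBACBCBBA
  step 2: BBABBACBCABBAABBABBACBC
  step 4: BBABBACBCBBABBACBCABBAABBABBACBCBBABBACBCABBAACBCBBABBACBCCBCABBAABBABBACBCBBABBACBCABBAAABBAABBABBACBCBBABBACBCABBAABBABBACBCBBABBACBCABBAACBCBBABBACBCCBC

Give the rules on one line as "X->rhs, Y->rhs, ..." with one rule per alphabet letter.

  step 1 ⇒ step 2: BBACBCBBA ⇒ BBA·BBA·CBC·A·BBA·A·BBA·BBA·CBC
    A ↦ CBC
    B ↦ BBA
    C ↦ A

A->CBC, B->BBA, C->A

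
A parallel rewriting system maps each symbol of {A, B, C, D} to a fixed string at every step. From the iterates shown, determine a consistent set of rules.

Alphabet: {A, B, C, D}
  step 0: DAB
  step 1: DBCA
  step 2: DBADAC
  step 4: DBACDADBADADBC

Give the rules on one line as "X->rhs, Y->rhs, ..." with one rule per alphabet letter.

  step 1 ⇒ step 2: DBCA ⇒ DB·A·DA·C
    A ↦ C
    B ↦ A
    C ↦ DA
    D ↦ DB

A->C, B->A, C->DA, D->DB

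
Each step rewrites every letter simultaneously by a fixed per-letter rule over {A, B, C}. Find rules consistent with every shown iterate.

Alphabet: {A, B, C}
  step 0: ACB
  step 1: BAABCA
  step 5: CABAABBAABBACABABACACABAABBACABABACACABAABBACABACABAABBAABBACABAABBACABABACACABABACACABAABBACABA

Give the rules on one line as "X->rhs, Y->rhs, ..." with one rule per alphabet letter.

  step 0 ⇒ step 1: ACB ⇒ BA·AB·CA
    A ↦ BA
    B ↦ CA
    C ↦ AB

A->BA, B->CA, C->AB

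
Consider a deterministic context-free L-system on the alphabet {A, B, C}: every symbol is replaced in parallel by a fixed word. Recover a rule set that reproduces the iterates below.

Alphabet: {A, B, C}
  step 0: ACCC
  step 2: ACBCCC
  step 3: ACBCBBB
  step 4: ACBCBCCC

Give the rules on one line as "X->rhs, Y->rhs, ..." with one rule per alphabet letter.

A->AC, B->C, C->B

  step 3 ⇒ step 4: ACBCBBB ⇒ AC·B·C·B·C·C·C
    A ↦ AC
    B ↦ C
    C ↦ B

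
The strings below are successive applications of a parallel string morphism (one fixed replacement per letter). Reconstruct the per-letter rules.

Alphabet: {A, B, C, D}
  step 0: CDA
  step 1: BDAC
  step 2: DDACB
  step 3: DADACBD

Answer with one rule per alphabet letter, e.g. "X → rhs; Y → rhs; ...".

  step 2 ⇒ step 3: DDACB ⇒ DA·DA·C·B·D
    A ↦ C
    B ↦ D
    C ↦ B
    D ↦ DA

A->C, B->D, C->B, D->DA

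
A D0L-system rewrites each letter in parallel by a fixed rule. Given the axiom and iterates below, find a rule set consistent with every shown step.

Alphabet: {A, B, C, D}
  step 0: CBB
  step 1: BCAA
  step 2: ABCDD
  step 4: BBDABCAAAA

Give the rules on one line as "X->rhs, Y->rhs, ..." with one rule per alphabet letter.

A->D, B->A, C->BC, D->BB

  step 1 ⇒ step 2: BCAA ⇒ A·BC·D·D
    A ↦ D
    B ↦ A
    C ↦ BC
    D ↦ BB  (constrained at step 2)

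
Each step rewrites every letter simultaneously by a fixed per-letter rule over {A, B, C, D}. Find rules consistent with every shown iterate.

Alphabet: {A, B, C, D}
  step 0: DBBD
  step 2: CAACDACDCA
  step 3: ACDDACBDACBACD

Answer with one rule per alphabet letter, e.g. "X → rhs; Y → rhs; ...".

A->D, B->CA, C->AC, D->B

  step 2 ⇒ step 3: CAACDACDCA ⇒ AC·D·D·AC·B·D·AC·B·AC·D
    A ↦ D
    C ↦ AC
    D ↦ B
    B ↦ CA  (constrained at step 0)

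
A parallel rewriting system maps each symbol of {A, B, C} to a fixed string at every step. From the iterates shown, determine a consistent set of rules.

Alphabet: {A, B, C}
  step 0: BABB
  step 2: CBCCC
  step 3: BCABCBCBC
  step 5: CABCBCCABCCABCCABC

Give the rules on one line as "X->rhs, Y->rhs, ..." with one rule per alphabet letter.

A->C, B->A, C->BC

  step 2 ⇒ step 3: CBCCC ⇒ BC·A·BC·BC·BC
    B ↦ A
    C ↦ BC
    A ↦ C  (constrained at step 0)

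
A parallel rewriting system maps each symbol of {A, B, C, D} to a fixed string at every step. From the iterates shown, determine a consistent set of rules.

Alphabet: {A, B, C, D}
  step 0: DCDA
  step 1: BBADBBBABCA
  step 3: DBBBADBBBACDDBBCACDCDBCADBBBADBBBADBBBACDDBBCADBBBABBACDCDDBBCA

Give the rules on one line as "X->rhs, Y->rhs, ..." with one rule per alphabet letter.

  step 0 ⇒ step 1: DCDA ⇒ BBA·DB·BBA·BCA
    A ↦ BCA
    C ↦ DB
    D ↦ BBA
    B ↦ CD  (constrained at step 1)

A->BCA, B->CD, C->DB, D->BBA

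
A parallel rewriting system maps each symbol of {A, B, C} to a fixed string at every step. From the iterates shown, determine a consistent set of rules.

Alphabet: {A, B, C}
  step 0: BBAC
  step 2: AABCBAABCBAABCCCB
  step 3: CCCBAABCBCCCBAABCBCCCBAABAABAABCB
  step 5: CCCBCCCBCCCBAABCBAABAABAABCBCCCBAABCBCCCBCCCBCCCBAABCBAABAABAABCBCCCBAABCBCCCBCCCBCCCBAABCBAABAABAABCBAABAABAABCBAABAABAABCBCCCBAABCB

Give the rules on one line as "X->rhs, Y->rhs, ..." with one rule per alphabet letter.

  step 2 ⇒ step 3: AABCBAABCBAABCCCB ⇒ C·C·CB·AAB·CB·C·C·CB·AAB·CB·C·C·CB·AAB·AAB·AAB·CB
    A ↦ C
    B ↦ CB
    C ↦ AAB

A->C, B->CB, C->AAB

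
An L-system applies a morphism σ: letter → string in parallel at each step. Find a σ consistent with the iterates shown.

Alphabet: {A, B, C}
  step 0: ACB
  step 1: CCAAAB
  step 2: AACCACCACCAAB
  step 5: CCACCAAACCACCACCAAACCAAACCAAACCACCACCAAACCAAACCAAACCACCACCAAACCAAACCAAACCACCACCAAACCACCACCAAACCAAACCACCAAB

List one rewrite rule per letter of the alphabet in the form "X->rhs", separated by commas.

A->CCA, B->AB, C->A

  step 1 ⇒ step 2: CCAAAB ⇒ A·A·CCA·CCA·CCA·AB
    A ↦ CCA
    B ↦ AB
    C ↦ A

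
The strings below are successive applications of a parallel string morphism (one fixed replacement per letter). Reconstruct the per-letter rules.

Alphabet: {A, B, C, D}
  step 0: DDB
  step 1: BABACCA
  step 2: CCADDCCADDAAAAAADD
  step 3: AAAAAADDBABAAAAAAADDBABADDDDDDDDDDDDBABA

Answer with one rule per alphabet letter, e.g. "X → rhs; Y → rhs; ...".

A->DD, B->CCA, C->AAA, D->BA

  step 2 ⇒ step 3: CCADDCCADDAAAAAADD ⇒ AAA·AAA·DD·BA·BA·AAA·AAA·DD·BA·BA·DD·DD·DD·DD·DD·DD·BA·BA
    A ↦ DD
    C ↦ AAA
    D ↦ BA
  step 0 ⇒ step 1: DDB ⇒ BA·BA·CCA
    B ↦ CCA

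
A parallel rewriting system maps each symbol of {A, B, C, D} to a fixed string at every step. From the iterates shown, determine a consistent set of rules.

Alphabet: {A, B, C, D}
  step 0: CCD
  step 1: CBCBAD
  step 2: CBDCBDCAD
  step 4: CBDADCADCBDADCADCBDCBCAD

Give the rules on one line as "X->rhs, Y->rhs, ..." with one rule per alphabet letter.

A->C, B->D, C->CB, D->AD

  step 1 ⇒ step 2: CBCBAD ⇒ CB·D·CB·D·C·AD
    A ↦ C
    B ↦ D
    C ↦ CB
    D ↦ AD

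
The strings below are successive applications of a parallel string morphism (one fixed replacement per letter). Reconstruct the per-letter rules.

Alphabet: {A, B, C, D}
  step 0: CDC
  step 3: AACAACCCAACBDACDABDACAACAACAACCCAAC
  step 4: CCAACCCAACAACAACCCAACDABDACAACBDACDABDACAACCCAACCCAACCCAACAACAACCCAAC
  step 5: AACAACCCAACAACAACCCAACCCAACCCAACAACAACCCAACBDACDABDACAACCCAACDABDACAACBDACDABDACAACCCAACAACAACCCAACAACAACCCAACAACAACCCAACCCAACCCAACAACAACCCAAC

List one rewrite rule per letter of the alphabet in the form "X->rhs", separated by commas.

  step 4 ⇒ step 5: CCAACCCAACAACAACCCAACDABDACAACBDACDABDACAACCCAACCCAACCCAACAACAACCCAAC ⇒ AAC·AAC·C·C·AAC·AAC·AAC·C·C·AAC·C·C·AAC·C·C·AAC·AAC·AAC·C·C·AAC·BDA·C·DA·BDA·C·AAC·C·C·AAC·DA·BDA·C·AAC·BDA·C·DA·BDA·C·AAC·C·C·AAC·AAC·AAC·C·C·AAC·AAC·AAC·C·C·AAC·AAC·AAC·C·C·AAC·C·C·AAC·C·C·AAC·AAC·AAC·C·C·AAC
    A ↦ C
    B ↦ DA
    C ↦ AAC
    D ↦ BDA

A->C, B->DA, C->AAC, D->BDA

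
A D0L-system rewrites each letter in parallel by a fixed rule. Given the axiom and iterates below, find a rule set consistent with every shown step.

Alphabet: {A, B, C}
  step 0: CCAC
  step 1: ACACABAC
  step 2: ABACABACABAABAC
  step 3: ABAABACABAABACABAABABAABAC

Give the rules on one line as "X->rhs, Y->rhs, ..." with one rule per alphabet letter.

A->AB, B->A, C->AC

  step 2 ⇒ step 3: ABACABACABAABAC ⇒ AB·A·AB·AC·AB·A·AB·AC·AB·A·AB·AB·A·AB·AC
    A ↦ AB
    B ↦ A
    C ↦ AC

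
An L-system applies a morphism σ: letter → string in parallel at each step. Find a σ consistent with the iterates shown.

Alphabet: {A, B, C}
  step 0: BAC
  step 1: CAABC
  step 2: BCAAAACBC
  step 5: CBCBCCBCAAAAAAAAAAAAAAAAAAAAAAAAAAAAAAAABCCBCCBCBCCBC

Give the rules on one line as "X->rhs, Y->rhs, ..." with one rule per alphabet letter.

  step 1 ⇒ step 2: CAABC ⇒ BC·AA·AA·C·BC
    A ↦ AA
    B ↦ C
    C ↦ BC

A->AA, B->C, C->BC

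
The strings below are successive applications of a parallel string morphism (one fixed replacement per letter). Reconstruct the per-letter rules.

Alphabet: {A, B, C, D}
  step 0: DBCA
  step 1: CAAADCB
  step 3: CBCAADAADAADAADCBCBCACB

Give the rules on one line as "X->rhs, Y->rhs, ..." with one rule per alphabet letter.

A->CB, B->A, C->AD, D->CA

  step 0 ⇒ step 1: DBCA ⇒ CA·A·AD·CB
    A ↦ CB
    B ↦ A
    C ↦ AD
    D ↦ CA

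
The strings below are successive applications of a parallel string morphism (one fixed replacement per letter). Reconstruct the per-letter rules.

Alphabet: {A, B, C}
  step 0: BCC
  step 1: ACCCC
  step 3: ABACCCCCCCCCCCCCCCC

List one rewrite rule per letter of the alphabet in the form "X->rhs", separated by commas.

A->AB, B->A, C->CC

  step 0 ⇒ step 1: BCC ⇒ A·CC·CC
    B ↦ A
    C ↦ CC
    A ↦ AB  (constrained at step 1)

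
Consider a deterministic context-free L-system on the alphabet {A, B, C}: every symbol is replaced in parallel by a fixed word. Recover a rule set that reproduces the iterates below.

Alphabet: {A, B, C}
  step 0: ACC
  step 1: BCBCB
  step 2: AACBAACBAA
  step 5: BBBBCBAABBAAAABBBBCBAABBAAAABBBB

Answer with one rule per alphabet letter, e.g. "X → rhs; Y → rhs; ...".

  step 1 ⇒ step 2: BCBCB ⇒ AA·CB·AA·CB·AA
    B ↦ AA
    C ↦ CB
  step 0 ⇒ step 1: ACC ⇒ B·CB·CB
    A ↦ B

A->B, B->AA, C->CB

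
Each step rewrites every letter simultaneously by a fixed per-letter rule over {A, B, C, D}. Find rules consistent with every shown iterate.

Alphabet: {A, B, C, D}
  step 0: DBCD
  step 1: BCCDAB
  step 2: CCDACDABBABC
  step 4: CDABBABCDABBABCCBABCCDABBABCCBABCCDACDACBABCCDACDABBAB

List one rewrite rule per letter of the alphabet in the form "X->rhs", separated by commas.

  step 1 ⇒ step 2: BCCDAB ⇒ C·CDA·CDA·B·BAB·C
    A ↦ BAB
    B ↦ C
    C ↦ CDA
    D ↦ B

A->BAB, B->C, C->CDA, D->B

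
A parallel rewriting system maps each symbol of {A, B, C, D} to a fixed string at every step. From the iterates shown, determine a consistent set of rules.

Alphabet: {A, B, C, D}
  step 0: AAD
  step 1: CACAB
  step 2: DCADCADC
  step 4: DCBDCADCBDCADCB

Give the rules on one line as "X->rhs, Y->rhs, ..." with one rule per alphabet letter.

  step 1 ⇒ step 2: CACAB ⇒ D·CA·D·CA·DC
    A ↦ CA
    B ↦ DC
    C ↦ D
  step 0 ⇒ step 1: AAD ⇒ CA·CA·B
    D ↦ B

A->CA, B->DC, C->D, D->B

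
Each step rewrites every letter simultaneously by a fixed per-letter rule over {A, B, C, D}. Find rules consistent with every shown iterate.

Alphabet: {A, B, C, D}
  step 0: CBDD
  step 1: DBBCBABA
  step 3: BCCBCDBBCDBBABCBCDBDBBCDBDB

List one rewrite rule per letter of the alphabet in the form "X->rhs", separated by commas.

A->C, B->BC, C->DB, D->BA

  step 0 ⇒ step 1: CBDD ⇒ DB·BC·BA·BA
    B ↦ BC
    C ↦ DB
    D ↦ BA
    A ↦ C  (constrained at step 1)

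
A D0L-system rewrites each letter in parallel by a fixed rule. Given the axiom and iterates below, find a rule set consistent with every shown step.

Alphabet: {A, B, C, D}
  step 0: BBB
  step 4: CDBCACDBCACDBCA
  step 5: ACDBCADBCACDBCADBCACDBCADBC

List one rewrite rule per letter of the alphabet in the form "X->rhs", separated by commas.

  step 4 ⇒ step 5: CDBCACDBCACDBCA ⇒ A·CDB·C·A·DBC·A·CDB·C·A·DBC·A·CDB·C·A·DBC
    A ↦ DBC
    B ↦ C
    C ↦ A
    D ↦ CDB

A->DBC, B->C, C->A, D->CDB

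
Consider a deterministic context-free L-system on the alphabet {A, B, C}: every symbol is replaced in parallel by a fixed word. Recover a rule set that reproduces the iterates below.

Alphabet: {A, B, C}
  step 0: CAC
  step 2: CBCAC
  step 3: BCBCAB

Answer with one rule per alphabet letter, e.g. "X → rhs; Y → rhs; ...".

A->CA, B->C, C->B

  step 2 ⇒ step 3: CBCAC ⇒ B·C·B·CA·B
    A ↦ CA
    B ↦ C
    C ↦ B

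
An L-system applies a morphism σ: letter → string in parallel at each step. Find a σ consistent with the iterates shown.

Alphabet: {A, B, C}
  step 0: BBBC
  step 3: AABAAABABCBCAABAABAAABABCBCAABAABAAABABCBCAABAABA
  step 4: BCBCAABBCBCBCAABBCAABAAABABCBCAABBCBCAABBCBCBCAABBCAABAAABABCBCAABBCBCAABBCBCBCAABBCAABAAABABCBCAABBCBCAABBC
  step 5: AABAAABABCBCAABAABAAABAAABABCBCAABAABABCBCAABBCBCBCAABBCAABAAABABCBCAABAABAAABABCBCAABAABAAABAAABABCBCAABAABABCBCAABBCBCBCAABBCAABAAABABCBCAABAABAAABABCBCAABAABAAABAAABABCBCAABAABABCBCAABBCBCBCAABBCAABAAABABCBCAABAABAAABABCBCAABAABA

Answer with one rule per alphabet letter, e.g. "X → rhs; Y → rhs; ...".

A->BC, B->AAB, C->A

  step 4 ⇒ step 5: BCBCAABBCBCBCAABBCAABAAABABCBCAABBCBCAABBCBCBCAABBCAABAAABABCBCAABBCBCAABBCBCBCAABBCAABAAABABCBCAABBCBCAABBC ⇒ AAB·A·AAB·A·BC·BC·AAB·AAB·A·AAB·A·AAB·A·BC·BC·AAB·AAB·A·BC·BC·AAB·BC·BC·BC·AAB·BC·AAB·A·AAB·A·BC·BC·AAB·AAB·A·AAB·A·BC·BC·AAB·AAB·A·AAB·A·AAB·A·BC·BC·AAB·AAB·A·BC·BC·AAB·BC·BC·BC·AAB·BC·AAB·A·AAB·A·BC·BC·AAB·AAB·A·AAB·A·BC·BC·AAB·AAB·A·AAB·A·AAB·A·BC·BC·AAB·AAB·A·BC·BC·AAB·BC·BC·BC·AAB·BC·AAB·A·AAB·A·BC·BC·AAB·AAB·A·AAB·A·BC·BC·AAB·AAB·A
    A ↦ BC
    B ↦ AAB
    C ↦ A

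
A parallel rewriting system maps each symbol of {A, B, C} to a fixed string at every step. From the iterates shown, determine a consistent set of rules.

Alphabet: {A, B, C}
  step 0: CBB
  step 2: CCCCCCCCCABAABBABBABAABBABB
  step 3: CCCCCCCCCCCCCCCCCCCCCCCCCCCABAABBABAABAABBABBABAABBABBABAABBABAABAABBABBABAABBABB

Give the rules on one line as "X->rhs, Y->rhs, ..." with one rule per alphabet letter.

A->ABA, B->ABB, C->CCC

  step 2 ⇒ step 3: CCCCCCCCCABAABBABBABAABBABB ⇒ CCC·CCC·CCC·CCC·CCC·CCC·CCC·CCC·CCC·ABA·ABB·ABA·ABA·ABB·ABB·ABA·ABB·ABB·ABA·ABB·ABA·ABA·ABB·ABB·ABA·ABB·ABB
    A ↦ ABA
    B ↦ ABB
    C ↦ CCC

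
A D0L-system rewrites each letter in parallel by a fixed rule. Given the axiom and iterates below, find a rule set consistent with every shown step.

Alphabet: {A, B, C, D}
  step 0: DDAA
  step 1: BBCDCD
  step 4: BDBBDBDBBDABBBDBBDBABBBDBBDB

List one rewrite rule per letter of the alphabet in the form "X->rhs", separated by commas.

A->CD, B->BD, C->AB, D->B

  step 0 ⇒ step 1: DDAA ⇒ B·B·CD·CD
    A ↦ CD
    D ↦ B
    B ↦ BD  (constrained at step 1)
    C ↦ AB  (constrained at step 1)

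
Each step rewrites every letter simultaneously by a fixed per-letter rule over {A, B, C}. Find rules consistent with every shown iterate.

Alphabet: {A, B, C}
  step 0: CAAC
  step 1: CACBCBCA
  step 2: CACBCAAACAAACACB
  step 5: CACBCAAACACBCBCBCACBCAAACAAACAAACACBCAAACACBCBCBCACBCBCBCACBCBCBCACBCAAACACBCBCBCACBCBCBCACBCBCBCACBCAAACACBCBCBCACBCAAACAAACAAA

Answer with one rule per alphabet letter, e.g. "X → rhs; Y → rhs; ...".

  step 1 ⇒ step 2: CACBCBCA ⇒ CA·CB·CA·AA·CA·AA·CA·CB
    A ↦ CB
    B ↦ AA
    C ↦ CA

A->CB, B->AA, C->CA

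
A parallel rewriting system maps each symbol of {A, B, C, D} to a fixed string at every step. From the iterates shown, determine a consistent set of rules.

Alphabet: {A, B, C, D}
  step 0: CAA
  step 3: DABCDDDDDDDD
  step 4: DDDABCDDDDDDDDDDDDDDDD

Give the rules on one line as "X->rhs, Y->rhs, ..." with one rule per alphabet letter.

A->D, B->A, C->BC, D->DD

  step 3 ⇒ step 4: DABCDDDDDDDD ⇒ DD·D·A·BC·DD·DD·DD·DD·DD·DD·DD·DD
    A ↦ D
    B ↦ A
    C ↦ BC
    D ↦ DD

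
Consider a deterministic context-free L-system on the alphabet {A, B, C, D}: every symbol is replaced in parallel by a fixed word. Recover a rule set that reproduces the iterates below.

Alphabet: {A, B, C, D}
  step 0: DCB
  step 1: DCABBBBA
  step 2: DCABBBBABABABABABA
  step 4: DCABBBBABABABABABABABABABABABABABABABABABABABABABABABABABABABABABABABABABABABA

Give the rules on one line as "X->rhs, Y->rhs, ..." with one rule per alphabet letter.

A->BA, B->BA, C->BBB, D->DCA

  step 1 ⇒ step 2: DCABBBBA ⇒ DCA·BBB·BA·BA·BA·BA·BA·BA
    A ↦ BA
    B ↦ BA
    C ↦ BBB
    D ↦ DCA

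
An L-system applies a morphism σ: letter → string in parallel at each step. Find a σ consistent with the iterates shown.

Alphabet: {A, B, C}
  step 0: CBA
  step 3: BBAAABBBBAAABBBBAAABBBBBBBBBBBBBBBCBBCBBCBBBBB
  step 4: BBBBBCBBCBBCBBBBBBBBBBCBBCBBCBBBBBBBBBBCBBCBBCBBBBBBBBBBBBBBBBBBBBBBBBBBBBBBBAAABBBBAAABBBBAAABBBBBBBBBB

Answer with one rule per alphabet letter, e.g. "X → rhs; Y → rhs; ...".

  step 3 ⇒ step 4: BBAAABBBBAAABBBBAAABBBBBBBBBBBBBBBCBBCBBCBBBBB ⇒ BB·BB·BCB·BCB·BCB·BB·BB·BB·BB·BCB·BCB·BCB·BB·BB·BB·BB·BCB·BCB·BCB·BB·BB·BB·BB·BB·BB·BB·BB·BB·BB·BB·BB·BB·BB·BB·AAA·BB·BB·AAA·BB·BB·AAA·BB·BB·BB·BB·BB
    A ↦ BCB
    B ↦ BB
    C ↦ AAA

A->BCB, B->BB, C->AAA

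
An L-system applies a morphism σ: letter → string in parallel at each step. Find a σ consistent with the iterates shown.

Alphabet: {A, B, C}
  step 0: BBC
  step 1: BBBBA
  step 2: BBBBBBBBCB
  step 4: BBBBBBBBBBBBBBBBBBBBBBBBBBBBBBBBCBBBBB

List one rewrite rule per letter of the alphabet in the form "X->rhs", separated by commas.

  step 1 ⇒ step 2: BBBBA ⇒ BB·BB·BB·BB·CB
    A ↦ CB
    B ↦ BB
  step 0 ⇒ step 1: BBC ⇒ BB·BB·A
    C ↦ A

A->CB, B->BB, C->A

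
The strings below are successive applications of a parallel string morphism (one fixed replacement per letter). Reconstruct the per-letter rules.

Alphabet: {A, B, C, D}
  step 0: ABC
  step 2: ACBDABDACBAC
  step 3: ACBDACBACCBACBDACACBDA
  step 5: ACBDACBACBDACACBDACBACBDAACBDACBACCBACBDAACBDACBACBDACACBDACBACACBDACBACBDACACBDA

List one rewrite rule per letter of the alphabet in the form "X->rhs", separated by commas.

A->AC, B->C, C->BDA, D->B

  step 2 ⇒ step 3: ACBDABDACBAC ⇒ AC·BDA·C·B·AC·C·B·AC·BDA·C·AC·BDA
    A ↦ AC
    B ↦ C
    C ↦ BDA
    D ↦ B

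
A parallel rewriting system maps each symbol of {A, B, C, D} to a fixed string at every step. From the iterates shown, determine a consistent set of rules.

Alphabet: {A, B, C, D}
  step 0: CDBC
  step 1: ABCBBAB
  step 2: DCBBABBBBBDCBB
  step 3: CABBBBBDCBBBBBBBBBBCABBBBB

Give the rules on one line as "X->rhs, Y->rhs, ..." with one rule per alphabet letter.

A->DC, B->BB, C->AB, D->C

  step 2 ⇒ step 3: DCBBABBBBBDCBB ⇒ C·AB·BB·BB·DC·BB·BB·BB·BB·BB·C·AB·BB·BB
    A ↦ DC
    B ↦ BB
    C ↦ AB
    D ↦ C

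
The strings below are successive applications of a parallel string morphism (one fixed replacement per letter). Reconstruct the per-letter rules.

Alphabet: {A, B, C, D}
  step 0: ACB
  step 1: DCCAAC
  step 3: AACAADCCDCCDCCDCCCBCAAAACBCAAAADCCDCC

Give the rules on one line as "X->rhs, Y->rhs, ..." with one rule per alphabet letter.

  step 0 ⇒ step 1: ACB ⇒ DCC·AA·C
    A ↦ DCC
    B ↦ C
    C ↦ AA
    D ↦ CBC  (constrained at step 1)

A->DCC, B->C, C->AA, D->CBC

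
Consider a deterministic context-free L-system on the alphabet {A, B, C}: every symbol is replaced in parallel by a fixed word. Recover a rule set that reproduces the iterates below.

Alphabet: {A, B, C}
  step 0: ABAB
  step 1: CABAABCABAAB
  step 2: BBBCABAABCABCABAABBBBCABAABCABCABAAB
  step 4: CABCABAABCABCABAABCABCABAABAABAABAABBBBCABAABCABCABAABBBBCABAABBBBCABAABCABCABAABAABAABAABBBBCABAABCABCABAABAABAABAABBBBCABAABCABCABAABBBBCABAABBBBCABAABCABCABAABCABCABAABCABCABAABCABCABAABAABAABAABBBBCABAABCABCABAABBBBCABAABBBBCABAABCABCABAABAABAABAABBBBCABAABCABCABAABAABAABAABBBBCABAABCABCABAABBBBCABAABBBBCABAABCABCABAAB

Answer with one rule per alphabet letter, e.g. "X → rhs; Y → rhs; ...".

  step 1 ⇒ step 2: CABAABCABAAB ⇒ BBB·CAB·AAB·CAB·CAB·AAB·BBB·CAB·AAB·CAB·CAB·AAB
    A ↦ CAB
    B ↦ AAB
    C ↦ BBB

A->CAB, B->AAB, C->BBB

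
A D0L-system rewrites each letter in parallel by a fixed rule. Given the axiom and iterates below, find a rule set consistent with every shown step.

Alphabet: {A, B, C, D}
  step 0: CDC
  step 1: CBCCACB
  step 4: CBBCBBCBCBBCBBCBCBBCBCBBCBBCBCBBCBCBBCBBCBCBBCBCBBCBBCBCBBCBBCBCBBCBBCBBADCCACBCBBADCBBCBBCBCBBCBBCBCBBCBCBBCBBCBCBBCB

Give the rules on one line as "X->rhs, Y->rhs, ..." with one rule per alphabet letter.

A->BAD, B->BCB, C->CB, D->CCA

  step 0 ⇒ step 1: CDC ⇒ CB·CCA·CB
    C ↦ CB
    D ↦ CCA
    A ↦ BAD  (constrained at step 1)
    B ↦ BCB  (constrained at step 1)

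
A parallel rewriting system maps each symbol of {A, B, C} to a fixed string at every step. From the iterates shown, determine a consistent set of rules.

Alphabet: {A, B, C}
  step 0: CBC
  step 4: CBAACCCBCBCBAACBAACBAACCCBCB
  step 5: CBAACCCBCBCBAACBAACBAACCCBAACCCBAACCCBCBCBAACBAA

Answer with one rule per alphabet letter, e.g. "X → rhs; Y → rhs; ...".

  step 4 ⇒ step 5: CBAACCCBCBCBAACBAACBAACCCBCB ⇒ CB·AA·C·C·CB·CB·CB·AA·CB·AA·CB·AA·C·C·CB·AA·C·C·CB·AA·C·C·CB·CB·CB·AA·CB·AA
    A ↦ C
    B ↦ AA
    C ↦ CB

A->C, B->AA, C->CB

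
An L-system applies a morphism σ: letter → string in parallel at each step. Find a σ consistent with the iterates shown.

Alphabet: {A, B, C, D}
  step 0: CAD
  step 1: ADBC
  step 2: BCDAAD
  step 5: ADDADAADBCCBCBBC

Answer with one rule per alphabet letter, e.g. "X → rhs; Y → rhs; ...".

  step 1 ⇒ step 2: ADBC ⇒ B·C·DA·AD
    A ↦ B
    B ↦ DA
    C ↦ AD
    D ↦ C

A->B, B->DA, C->AD, D->C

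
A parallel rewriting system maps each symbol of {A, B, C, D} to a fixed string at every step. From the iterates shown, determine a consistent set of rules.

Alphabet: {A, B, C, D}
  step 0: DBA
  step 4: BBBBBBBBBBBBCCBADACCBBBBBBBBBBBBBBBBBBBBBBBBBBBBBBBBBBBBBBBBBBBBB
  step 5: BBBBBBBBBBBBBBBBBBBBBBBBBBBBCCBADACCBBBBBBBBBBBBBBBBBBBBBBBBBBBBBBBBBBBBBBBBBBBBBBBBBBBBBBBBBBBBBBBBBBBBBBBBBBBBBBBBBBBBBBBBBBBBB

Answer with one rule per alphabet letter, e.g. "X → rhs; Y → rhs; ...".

A->CCB, B->BB, C->B, D->ADA

  step 4 ⇒ step 5: BBBBBBBBBBBBCCBADACCBBBBBBBBBBBBBBBBBBBBBBBBBBBBBBBBBBBBBBBBBBBBB ⇒ BB·BB·BB·BB·BB·BB·BB·BB·BB·BB·BB·BB·B·B·BB·CCB·ADA·CCB·B·B·BB·BB·BB·BB·BB·BB·BB·BB·BB·BB·BB·BB·BB·BB·BB·BB·BB·BB·BB·BB·BB·BB·BB·BB·BB·BB·BB·BB·BB·BB·BB·BB·BB·BB·BB·BB·BB·BB·BB·BB·BB·BB·BB·BB·BB
    A ↦ CCB
    B ↦ BB
    C ↦ B
    D ↦ ADA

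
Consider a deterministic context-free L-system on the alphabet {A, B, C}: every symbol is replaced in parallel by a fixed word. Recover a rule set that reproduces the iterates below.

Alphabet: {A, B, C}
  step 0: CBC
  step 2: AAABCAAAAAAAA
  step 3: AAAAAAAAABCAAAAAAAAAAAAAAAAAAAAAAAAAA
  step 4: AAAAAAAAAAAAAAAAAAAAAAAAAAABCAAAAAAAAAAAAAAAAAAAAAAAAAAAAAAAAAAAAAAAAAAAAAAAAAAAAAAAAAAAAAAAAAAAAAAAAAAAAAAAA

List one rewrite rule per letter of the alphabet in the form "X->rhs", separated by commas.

  step 3 ⇒ step 4: AAAAAAAAABCAAAAAAAAAAAAAAAAAAAAAAAAAA ⇒ AAA·AAA·AAA·AAA·AAA·AAA·AAA·AAA·AAA·BCA·A·AAA·AAA·AAA·AAA·AAA·AAA·AAA·AAA·AAA·AAA·AAA·AAA·AAA·AAA·AAA·AAA·AAA·AAA·AAA·AAA·AAA·AAA·AAA·AAA·AAA·AAA
    A ↦ AAA
    B ↦ BCA
    C ↦ A

A->AAA, B->BCA, C->A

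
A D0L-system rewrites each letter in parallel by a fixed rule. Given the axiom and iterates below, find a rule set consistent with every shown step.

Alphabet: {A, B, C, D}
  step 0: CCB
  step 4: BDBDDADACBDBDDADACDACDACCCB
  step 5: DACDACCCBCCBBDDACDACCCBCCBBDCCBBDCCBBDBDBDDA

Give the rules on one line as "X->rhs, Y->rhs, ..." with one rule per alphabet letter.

A->CB, B->DA, C->BD, D->C

  step 4 ⇒ step 5: BDBDDADACBDBDDADACDACDACCCB ⇒ DA·C·DA·C·C·CB·C·CB·BD·DA·C·DA·C·C·CB·C·CB·BD·C·CB·BD·C·CB·BD·BD·BD·DA
    A ↦ CB
    B ↦ DA
    C ↦ BD
    D ↦ C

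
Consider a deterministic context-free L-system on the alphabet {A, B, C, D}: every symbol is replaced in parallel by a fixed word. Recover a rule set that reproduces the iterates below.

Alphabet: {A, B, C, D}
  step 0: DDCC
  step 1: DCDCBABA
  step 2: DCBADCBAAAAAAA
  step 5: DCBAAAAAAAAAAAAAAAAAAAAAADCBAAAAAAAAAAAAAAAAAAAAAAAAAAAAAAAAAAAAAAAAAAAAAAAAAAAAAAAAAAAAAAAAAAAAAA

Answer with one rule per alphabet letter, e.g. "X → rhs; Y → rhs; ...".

A->AA, B->A, C->BA, D->DC

  step 1 ⇒ step 2: DCDCBABA ⇒ DC·BA·DC·BA·A·AA·A·AA
    A ↦ AA
    B ↦ A
    C ↦ BA
    D ↦ DC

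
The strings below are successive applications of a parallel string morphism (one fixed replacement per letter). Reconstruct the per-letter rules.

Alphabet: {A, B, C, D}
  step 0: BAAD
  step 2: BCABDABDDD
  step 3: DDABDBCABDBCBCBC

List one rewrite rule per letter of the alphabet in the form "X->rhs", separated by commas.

A->AB, B->D, C->D, D->BC

  step 2 ⇒ step 3: BCABDABDDD ⇒ D·D·AB·D·BC·AB·D·BC·BC·BC
    A ↦ AB
    B ↦ D
    C ↦ D
    D ↦ BC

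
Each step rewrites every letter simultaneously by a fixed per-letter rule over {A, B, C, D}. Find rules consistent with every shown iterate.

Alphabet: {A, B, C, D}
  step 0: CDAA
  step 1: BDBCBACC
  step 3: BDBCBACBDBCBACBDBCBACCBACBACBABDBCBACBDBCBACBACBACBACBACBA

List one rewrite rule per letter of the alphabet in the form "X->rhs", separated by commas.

A->C, B->CBA, C->BDB, D->CBA

  step 0 ⇒ step 1: CDAA ⇒ BDB·CBA·C·C
    A ↦ C
    C ↦ BDB
    D ↦ CBA
    B ↦ CBA  (constrained at step 1)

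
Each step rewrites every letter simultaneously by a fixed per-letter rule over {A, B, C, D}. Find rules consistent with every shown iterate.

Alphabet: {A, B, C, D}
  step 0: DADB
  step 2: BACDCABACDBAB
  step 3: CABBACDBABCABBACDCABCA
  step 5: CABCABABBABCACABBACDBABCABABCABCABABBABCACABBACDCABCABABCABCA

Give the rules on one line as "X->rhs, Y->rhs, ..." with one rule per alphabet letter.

  step 2 ⇒ step 3: BACDCABACDBAB ⇒ CA·B·BA·CD·BA·B·CA·B·BA·CD·CA·B·CA
    A ↦ B
    B ↦ CA
    C ↦ BA
    D ↦ CD

A->B, B->CA, C->BA, D->CD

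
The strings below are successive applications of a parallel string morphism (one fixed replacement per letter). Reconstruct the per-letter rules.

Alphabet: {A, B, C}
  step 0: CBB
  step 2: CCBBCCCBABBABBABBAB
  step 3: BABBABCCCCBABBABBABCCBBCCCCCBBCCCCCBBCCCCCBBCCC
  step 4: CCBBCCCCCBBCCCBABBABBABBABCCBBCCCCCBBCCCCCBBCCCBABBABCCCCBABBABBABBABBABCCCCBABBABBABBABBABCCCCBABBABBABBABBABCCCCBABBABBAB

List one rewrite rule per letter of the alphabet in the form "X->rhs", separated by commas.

A->BBC, B->CC, C->BAB

  step 3 ⇒ step 4: BABBABCCCCBABBABBABCCBBCCCCCBBCCCCCBBCCCCCBBCCC ⇒ CC·BBC·CC·CC·BBC·CC·BAB·BAB·BAB·BAB·CC·BBC·CC·CC·BBC·CC·CC·BBC·CC·BAB·BAB·CC·CC·BAB·BAB·BAB·BAB·BAB·CC·CC·BAB·BAB·BAB·BAB·BAB·CC·CC·BAB·BAB·BAB·BAB·BAB·CC·CC·BAB·BAB·BAB
    A ↦ BBC
    B ↦ CC
    C ↦ BAB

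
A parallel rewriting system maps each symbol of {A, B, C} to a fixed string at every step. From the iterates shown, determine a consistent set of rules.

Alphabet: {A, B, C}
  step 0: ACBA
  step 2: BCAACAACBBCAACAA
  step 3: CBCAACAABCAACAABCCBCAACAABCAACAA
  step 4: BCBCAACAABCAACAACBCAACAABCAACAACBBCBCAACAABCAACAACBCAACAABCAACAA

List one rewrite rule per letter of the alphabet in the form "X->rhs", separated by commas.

  step 3 ⇒ step 4: CBCAACAABCAACAABCCBCAACAABCAACAA ⇒ B·C·B·CAA·CAA·B·CAA·CAA·C·B·CAA·CAA·B·CAA·CAA·C·B·B·C·B·CAA·CAA·B·CAA·CAA·C·B·CAA·CAA·B·CAA·CAA
    A ↦ CAA
    B ↦ C
    C ↦ B

A->CAA, B->C, C->B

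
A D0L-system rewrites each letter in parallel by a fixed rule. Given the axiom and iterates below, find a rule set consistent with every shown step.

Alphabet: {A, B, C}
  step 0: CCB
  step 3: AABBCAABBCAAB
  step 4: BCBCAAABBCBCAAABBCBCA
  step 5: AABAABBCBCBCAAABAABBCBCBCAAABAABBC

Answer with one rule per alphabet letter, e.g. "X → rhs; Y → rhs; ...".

  step 4 ⇒ step 5: BCBCAAABBCBCAAABBCBCA ⇒ A·AB·A·AB·BC·BC·BC·A·A·AB·A·AB·BC·BC·BC·A·A·AB·A·AB·BC
    A ↦ BC
    B ↦ A
    C ↦ AB

A->BC, B->A, C->AB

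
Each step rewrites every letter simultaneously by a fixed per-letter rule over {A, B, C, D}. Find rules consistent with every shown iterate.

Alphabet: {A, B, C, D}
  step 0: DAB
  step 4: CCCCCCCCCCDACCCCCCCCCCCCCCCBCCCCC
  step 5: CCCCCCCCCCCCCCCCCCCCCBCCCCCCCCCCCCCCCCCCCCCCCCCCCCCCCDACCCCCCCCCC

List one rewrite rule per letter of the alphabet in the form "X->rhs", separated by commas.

A->BC, B->DA, C->CC, D->C

  step 4 ⇒ step 5: CCCCCCCCCCDACCCCCCCCCCCCCCCBCCCCC ⇒ CC·CC·CC·CC·CC·CC·CC·CC·CC·CC·C·BC·CC·CC·CC·CC·CC·CC·CC·CC·CC·CC·CC·CC·CC·CC·CC·DA·CC·CC·CC·CC·CC
    A ↦ BC
    B ↦ DA
    C ↦ CC
    D ↦ C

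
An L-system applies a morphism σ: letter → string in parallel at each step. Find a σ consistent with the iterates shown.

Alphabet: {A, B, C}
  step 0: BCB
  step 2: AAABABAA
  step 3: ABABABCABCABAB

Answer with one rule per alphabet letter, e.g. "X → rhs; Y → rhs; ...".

  step 2 ⇒ step 3: AAABABAA ⇒ AB·AB·AB·C·AB·C·AB·AB
    A ↦ AB
    B ↦ C
    C ↦ AA  (constrained at step 0)

A->AB, B->C, C->AA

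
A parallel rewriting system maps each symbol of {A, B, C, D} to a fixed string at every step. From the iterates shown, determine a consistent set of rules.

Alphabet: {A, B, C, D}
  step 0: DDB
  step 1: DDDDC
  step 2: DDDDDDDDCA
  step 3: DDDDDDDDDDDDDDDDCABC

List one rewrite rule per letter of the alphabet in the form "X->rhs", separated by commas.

A->BC, B->C, C->CA, D->DD

  step 2 ⇒ step 3: DDDDDDDDCA ⇒ DD·DD·DD·DD·DD·DD·DD·DD·CA·BC
    A ↦ BC
    C ↦ CA
    D ↦ DD
  step 0 ⇒ step 1: DDB ⇒ DD·DD·C
    B ↦ C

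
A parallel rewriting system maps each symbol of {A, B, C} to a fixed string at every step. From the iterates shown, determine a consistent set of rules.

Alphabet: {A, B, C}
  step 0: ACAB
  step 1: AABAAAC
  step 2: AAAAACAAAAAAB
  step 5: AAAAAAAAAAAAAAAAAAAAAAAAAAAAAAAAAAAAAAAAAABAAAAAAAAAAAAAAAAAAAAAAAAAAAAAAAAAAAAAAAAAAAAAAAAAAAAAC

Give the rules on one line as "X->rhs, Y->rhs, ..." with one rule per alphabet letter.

  step 1 ⇒ step 2: AABAAAC ⇒ AA·AA·AC·AA·AA·AA·B
    A ↦ AA
    B ↦ AC
    C ↦ B

A->AA, B->AC, C->B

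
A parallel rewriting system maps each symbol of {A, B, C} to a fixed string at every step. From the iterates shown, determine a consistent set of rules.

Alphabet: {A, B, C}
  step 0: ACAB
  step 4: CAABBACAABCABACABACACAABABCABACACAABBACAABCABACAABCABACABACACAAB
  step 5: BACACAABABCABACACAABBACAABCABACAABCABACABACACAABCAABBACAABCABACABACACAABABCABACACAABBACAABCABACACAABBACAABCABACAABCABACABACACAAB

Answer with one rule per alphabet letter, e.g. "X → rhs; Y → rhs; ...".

  step 4 ⇒ step 5: CAABBACAABCABACABACACAABABCABACACAABBACAABCABACAABCABACABACACAAB ⇒ BA·CA·CA·AB·AB·CA·BA·CA·CA·AB·BA·CA·AB·CA·BA·CA·AB·CA·BA·CA·BA·CA·CA·AB·CA·AB·BA·CA·AB·CA·BA·CA·BA·CA·CA·AB·AB·CA·BA·CA·CA·AB·BA·CA·AB·CA·BA·CA·CA·AB·BA·CA·AB·CA·BA·CA·AB·CA·BA·CA·BA·CA·CA·AB
    A ↦ CA
    B ↦ AB
    C ↦ BA

A->CA, B->AB, C->BA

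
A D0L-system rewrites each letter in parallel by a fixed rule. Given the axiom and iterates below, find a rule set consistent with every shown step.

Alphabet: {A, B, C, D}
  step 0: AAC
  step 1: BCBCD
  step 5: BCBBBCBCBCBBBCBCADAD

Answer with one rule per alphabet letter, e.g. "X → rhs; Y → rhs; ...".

  step 0 ⇒ step 1: AAC ⇒ BC·BC·D
    A ↦ BC
    C ↦ D
    B ↦ A  (constrained at step 1)
    D ↦ BB  (constrained at step 1)

A->BC, B->A, C->D, D->BB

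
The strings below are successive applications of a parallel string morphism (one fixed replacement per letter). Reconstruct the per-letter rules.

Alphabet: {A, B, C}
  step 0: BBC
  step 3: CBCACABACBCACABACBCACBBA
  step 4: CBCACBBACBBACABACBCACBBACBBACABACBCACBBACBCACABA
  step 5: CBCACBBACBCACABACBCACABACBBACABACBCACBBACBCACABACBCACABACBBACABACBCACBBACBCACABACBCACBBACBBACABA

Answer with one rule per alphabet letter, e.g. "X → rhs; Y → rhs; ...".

  step 4 ⇒ step 5: CBCACBBACBBACABACBCACBBACBBACABACBCACBBACBCACABA ⇒ CB·CA·CB·BA·CB·CA·CA·BA·CB·CA·CA·BA·CB·BA·CA·BA·CB·CA·CB·BA·CB·CA·CA·BA·CB·CA·CA·BA·CB·BA·CA·BA·CB·CA·CB·BA·CB·CA·CA·BA·CB·CA·CB·BA·CB·BA·CA·BA
    A ↦ BA
    B ↦ CA
    C ↦ CB

A->BA, B->CA, C->CB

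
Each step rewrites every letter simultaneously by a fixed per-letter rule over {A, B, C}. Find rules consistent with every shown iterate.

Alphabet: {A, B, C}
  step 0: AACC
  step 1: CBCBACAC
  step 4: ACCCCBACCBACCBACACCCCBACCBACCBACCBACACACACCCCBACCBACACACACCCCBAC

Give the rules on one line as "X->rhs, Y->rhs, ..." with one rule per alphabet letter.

  step 0 ⇒ step 1: AACC ⇒ CB·CB·AC·AC
    A ↦ CB
    C ↦ AC
    B ↦ CC  (constrained at step 1)

A->CB, B->CC, C->AC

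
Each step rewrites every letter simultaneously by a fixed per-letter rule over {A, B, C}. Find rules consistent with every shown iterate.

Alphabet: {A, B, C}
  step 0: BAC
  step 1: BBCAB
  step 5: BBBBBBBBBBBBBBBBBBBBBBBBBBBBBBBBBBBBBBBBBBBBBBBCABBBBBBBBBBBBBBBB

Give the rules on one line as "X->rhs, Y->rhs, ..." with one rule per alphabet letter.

  step 0 ⇒ step 1: BAC ⇒ BB·CA·B
    A ↦ CA
    B ↦ BB
    C ↦ B

A->CA, B->BB, C->B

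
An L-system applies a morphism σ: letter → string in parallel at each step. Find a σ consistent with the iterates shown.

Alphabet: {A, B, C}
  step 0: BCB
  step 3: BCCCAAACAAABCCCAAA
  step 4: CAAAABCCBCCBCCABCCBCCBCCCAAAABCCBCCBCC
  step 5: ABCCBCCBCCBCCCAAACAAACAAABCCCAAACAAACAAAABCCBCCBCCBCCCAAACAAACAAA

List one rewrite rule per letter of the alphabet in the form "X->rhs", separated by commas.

A->BCC, B->CA, C->A

  step 4 ⇒ step 5: CAAAABCCBCCBCCABCCBCCBCCCAAAABCCBCCBCC ⇒ A·BCC·BCC·BCC·BCC·CA·A·A·CA·A·A·CA·A·A·BCC·CA·A·A·CA·A·A·CA·A·A·A·BCC·BCC·BCC·BCC·CA·A·A·CA·A·A·CA·A·A
    A ↦ BCC
    B ↦ CA
    C ↦ A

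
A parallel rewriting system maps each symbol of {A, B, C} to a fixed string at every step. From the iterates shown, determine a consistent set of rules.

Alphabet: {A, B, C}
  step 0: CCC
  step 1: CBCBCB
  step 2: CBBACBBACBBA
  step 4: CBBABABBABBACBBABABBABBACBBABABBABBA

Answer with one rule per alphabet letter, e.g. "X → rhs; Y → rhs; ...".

A->B, B->BA, C->CB

  step 1 ⇒ step 2: CBCBCB ⇒ CB·BA·CB·BA·CB·BA
    B ↦ BA
    C ↦ CB
    A ↦ B  (constrained at step 2)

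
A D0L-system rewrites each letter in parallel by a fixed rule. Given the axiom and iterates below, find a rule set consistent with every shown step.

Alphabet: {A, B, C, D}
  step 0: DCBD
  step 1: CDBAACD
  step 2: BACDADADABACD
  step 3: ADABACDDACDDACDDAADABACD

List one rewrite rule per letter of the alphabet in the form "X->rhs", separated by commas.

  step 2 ⇒ step 3: BACDADADABACD ⇒ A·DA·BA·CD·DA·CD·DA·CD·DA·A·DA·BA·CD
    A ↦ DA
    B ↦ A
    C ↦ BA
    D ↦ CD

A->DA, B->A, C->BA, D->CD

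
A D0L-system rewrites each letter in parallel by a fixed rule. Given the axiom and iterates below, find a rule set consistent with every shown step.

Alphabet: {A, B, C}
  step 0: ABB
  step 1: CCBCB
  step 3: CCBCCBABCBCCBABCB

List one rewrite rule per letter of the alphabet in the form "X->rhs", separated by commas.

  step 0 ⇒ step 1: ABB ⇒ C·CB·CB
    A ↦ C
    B ↦ CB
    C ↦ AB  (constrained at step 1)

A->C, B->CB, C->AB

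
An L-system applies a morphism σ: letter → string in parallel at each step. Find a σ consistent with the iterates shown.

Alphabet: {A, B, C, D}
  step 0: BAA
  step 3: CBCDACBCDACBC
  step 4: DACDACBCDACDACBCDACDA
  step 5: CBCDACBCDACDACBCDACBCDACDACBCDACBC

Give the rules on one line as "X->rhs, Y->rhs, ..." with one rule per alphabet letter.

A->BC, B->C, C->DA, D->C

  step 4 ⇒ step 5: DACDACBCDACDACBCDACDA ⇒ C·BC·DA·C·BC·DA·C·DA·C·BC·DA·C·BC·DA·C·DA·C·BC·DA·C·BC
    A ↦ BC
    B ↦ C
    C ↦ DA
    D ↦ C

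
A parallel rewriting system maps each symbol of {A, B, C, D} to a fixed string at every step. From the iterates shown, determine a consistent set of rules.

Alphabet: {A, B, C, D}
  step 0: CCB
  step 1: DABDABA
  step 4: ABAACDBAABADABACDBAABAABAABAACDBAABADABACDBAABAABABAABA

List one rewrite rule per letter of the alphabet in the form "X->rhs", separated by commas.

A->BA, B->A, C->DAB, D->ACD

  step 0 ⇒ step 1: CCB ⇒ DAB·DAB·A
    B ↦ A
    C ↦ DAB
    A ↦ BA  (constrained at step 1)
    D ↦ ACD  (constrained at step 1)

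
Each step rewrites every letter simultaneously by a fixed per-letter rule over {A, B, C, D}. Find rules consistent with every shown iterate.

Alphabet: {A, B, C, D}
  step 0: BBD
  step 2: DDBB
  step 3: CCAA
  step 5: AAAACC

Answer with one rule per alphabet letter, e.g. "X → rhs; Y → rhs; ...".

A->D, B->A, C->BB, D->C

  step 2 ⇒ step 3: DDBB ⇒ C·C·A·A
    B ↦ A
    D ↦ C
    A ↦ D  (constrained at step 3)
    C ↦ BB  (constrained at step 3)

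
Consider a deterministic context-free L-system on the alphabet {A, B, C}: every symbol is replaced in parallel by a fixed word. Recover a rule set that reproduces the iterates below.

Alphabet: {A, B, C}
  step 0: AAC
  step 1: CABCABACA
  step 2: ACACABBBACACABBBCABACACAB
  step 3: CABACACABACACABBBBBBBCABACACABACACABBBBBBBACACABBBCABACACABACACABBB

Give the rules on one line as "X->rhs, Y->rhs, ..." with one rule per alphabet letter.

  step 2 ⇒ step 3: ACACABBBACACABBBCABACACAB ⇒ CAB·ACA·CAB·ACA·CAB·BB·BB·BB·CAB·ACA·CAB·ACA·CAB·BB·BB·BB·ACA·CAB·BB·CAB·ACA·CAB·ACA·CAB·BB
    A ↦ CAB
    B ↦ BB
    C ↦ ACA

A->CAB, B->BB, C->ACA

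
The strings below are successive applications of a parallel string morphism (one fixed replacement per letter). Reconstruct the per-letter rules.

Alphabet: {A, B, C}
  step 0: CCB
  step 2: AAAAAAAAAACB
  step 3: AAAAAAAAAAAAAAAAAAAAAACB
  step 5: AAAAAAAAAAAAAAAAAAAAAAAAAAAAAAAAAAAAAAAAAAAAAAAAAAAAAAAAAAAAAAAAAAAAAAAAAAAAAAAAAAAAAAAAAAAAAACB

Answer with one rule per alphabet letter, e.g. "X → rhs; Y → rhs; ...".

  step 2 ⇒ step 3: AAAAAAAAAACB ⇒ AA·AA·AA·AA·AA·AA·AA·AA·AA·AA·AA·CB
    A ↦ AA
    B ↦ CB
    C ↦ AA

A->AA, B->CB, C->AA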